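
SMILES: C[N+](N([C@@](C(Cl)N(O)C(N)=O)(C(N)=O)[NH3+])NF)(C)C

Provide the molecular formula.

[C7H19ClFN7O3]2+

Heavy atoms from the SMILES: 7 C, 1 Cl, 1 F, 7 N, 3 O.
Implicit hydrogens by atom environment:
  3 × C: 3 H each → 9
  3 × C: no H
  2 × N: 2 H each → 4
  2 × N: no H
  2 × O: no H
  1 × C: 1 H
  1 × Cl: no H
  1 × F: no H
  1 × N (charge +1): 3 H
  1 × N: 1 H
  1 × N (charge +1): no H
  1 × O: 1 H
  Total hydrogens = 19.
Net charge +2.
Molecular formula: [C7H19ClFN7O3]2+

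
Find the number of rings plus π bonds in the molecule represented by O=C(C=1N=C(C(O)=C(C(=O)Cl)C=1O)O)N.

6

Molecular formula from the SMILES: C7H5ClN2O5.
DoU = (2C + 2 + N − H − X)/2 = (2·7 + 2 + 2 − 5 − 1)/2 = 12/2 = 6.
(Structurally: 1 ring(s) + 5 π bond(s) = 6.)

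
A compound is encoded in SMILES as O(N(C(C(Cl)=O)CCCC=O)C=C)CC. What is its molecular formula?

C10H16ClNO3

Heavy atoms from the SMILES: 10 C, 1 Cl, 1 N, 3 O.
Implicit hydrogens by atom environment:
  5 × C: 2 H each → 10
  3 × C: 1 H each → 3
  3 × O: no H
  1 × C: 3 H
  1 × C: no H
  1 × Cl: no H
  1 × N: no H
  Total hydrogens = 16.
Molecular formula: C10H16ClNO3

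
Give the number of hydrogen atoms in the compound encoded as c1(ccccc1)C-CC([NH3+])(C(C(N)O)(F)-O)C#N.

Hydrogens are implicit in SMILES; fill each atom to its normal valence:
  5 × C (aromatic): 1 H each → 5
  3 × C: no H
  2 × C: 2 H each → 4
  2 × O: 1 H each → 2
  1 × C: 1 H
  1 × C (aromatic): no H
  1 × F: no H
  1 × N (charge +1): 3 H
  1 × N: 2 H
  1 × N: no H
  Total hydrogens = 17.

17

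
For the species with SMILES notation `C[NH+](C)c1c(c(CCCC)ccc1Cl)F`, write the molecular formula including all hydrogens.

C12H18ClFN+

Heavy atoms from the SMILES: 12 C, 1 Cl, 1 F, 1 N.
Implicit hydrogens by atom environment:
  4 × C (aromatic): no H
  3 × C: 3 H each → 9
  3 × C: 2 H each → 6
  2 × C (aromatic): 1 H each → 2
  1 × Cl: no H
  1 × F: no H
  1 × N (charge +1): 1 H
  Total hydrogens = 18.
Net charge +1.
Molecular formula: C12H18ClFN+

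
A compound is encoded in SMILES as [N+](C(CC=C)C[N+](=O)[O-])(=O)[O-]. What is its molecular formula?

C5H8N2O4

Heavy atoms from the SMILES: 5 C, 2 N, 4 O.
Implicit hydrogens by atom environment:
  3 × C: 2 H each → 6
  2 × C: 1 H each → 2
  2 × N (charge +1): no H
  2 × O: no H
  2 × O (charge -1): no H
  Total hydrogens = 8.
Molecular formula: C5H8N2O4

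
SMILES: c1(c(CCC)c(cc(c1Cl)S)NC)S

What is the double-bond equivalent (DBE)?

4

Molecular formula from the SMILES: C10H14ClNS2.
DoU = (2C + 2 + N − H − X)/2 = (2·10 + 2 + 1 − 14 − 1)/2 = 8/2 = 4.
(Structurally: 1 ring(s) + 3 π bond(s) = 4.)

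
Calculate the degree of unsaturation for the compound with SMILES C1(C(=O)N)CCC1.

Molecular formula from the SMILES: C5H9NO.
DoU = (2C + 2 + N − H − X)/2 = (2·5 + 2 + 1 − 9 − 0)/2 = 4/2 = 2.
(Structurally: 1 ring(s) + 1 π bond(s) = 2.)

2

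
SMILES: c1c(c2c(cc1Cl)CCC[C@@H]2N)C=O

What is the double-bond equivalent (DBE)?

Molecular formula from the SMILES: C11H12ClNO.
DoU = (2C + 2 + N − H − X)/2 = (2·11 + 2 + 1 − 12 − 1)/2 = 12/2 = 6.
(Structurally: 2 ring(s) + 4 π bond(s) = 6.)

6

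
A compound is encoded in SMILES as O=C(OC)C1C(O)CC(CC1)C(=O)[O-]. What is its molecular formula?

C9H13O5-

Heavy atoms from the SMILES: 9 C, 5 O.
Implicit hydrogens by atom environment:
  3 × C: 2 H each → 6
  3 × C: 1 H each → 3
  3 × O: no H
  2 × C: no H
  1 × C: 3 H
  1 × O: 1 H
  1 × O (charge -1): no H
  Total hydrogens = 13.
Net charge -1.
Molecular formula: C9H13O5-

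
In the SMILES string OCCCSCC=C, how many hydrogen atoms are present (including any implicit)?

12

Hydrogens are implicit in SMILES; fill each atom to its normal valence:
  5 × C: 2 H each → 10
  1 × C: 1 H
  1 × O: 1 H
  1 × S: no H
  Total hydrogens = 12.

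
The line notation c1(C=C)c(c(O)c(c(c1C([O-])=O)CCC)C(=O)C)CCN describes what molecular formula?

C16H20NO4-

Heavy atoms from the SMILES: 16 C, 1 N, 4 O.
Implicit hydrogens by atom environment:
  6 × C (aromatic): no H
  5 × C: 2 H each → 10
  2 × C: 3 H each → 6
  2 × C: no H
  2 × O: no H
  1 × C: 1 H
  1 × N: 2 H
  1 × O: 1 H
  1 × O (charge -1): no H
  Total hydrogens = 20.
Net charge -1.
Molecular formula: C16H20NO4-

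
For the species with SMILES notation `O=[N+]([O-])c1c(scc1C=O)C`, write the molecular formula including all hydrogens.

Heavy atoms from the SMILES: 6 C, 1 N, 3 O, 1 S.
Implicit hydrogens by atom environment:
  3 × C (aromatic): no H
  2 × O: no H
  1 × C: 3 H
  1 × C (aromatic): 1 H
  1 × C: 1 H
  1 × N (charge +1): no H
  1 × O (charge -1): no H
  1 × S (aromatic): no H
  Total hydrogens = 5.
Molecular formula: C6H5NO3S

C6H5NO3S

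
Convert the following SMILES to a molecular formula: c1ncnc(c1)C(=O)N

C5H5N3O

Heavy atoms from the SMILES: 5 C, 3 N, 1 O.
Implicit hydrogens by atom environment:
  3 × C (aromatic): 1 H each → 3
  2 × N (aromatic): no H
  1 × C (aromatic): no H
  1 × C: no H
  1 × N: 2 H
  1 × O: no H
  Total hydrogens = 5.
Molecular formula: C5H5N3O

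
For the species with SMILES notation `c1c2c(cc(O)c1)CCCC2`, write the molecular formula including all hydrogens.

C10H12O

Heavy atoms from the SMILES: 10 C, 1 O.
Implicit hydrogens by atom environment:
  4 × C: 2 H each → 8
  3 × C (aromatic): 1 H each → 3
  3 × C (aromatic): no H
  1 × O: 1 H
  Total hydrogens = 12.
Molecular formula: C10H12O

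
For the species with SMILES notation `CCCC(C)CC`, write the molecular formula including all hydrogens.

Heavy atoms from the SMILES: 7 C.
Implicit hydrogens by atom environment:
  3 × C: 3 H each → 9
  3 × C: 2 H each → 6
  1 × C: 1 H
  Total hydrogens = 16.
Molecular formula: C7H16

C7H16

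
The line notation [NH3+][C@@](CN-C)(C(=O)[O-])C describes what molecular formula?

Heavy atoms from the SMILES: 5 C, 2 N, 2 O.
Implicit hydrogens by atom environment:
  2 × C: 3 H each → 6
  2 × C: no H
  1 × C: 2 H
  1 × N (charge +1): 3 H
  1 × N: 1 H
  1 × O: no H
  1 × O (charge -1): no H
  Total hydrogens = 12.
Molecular formula: C5H12N2O2

C5H12N2O2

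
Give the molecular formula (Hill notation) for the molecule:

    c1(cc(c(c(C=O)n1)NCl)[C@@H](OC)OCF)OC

Heavy atoms from the SMILES: 10 C, 1 Cl, 1 F, 2 N, 4 O.
Implicit hydrogens by atom environment:
  4 × C (aromatic): no H
  4 × O: no H
  2 × C: 3 H each → 6
  2 × C: 1 H each → 2
  1 × C: 2 H
  1 × C (aromatic): 1 H
  1 × Cl: no H
  1 × F: no H
  1 × N: 1 H
  1 × N (aromatic): no H
  Total hydrogens = 12.
Molecular formula: C10H12ClFN2O4

C10H12ClFN2O4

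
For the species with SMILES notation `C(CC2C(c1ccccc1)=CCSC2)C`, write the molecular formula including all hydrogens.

Heavy atoms from the SMILES: 14 C, 1 S.
Implicit hydrogens by atom environment:
  5 × C (aromatic): 1 H each → 5
  4 × C: 2 H each → 8
  2 × C: 1 H each → 2
  1 × C: 3 H
  1 × C: no H
  1 × C (aromatic): no H
  1 × S: no H
  Total hydrogens = 18.
Molecular formula: C14H18S

C14H18S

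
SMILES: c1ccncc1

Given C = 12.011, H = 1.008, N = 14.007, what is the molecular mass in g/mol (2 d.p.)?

79.10

Molecular formula: C5H5N.
M = 5×12.011 + 5×1.008 + 1×14.007 = 79.10 g/mol.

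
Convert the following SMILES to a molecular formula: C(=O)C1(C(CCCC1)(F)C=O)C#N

Heavy atoms from the SMILES: 9 C, 1 F, 1 N, 2 O.
Implicit hydrogens by atom environment:
  4 × C: 2 H each → 8
  3 × C: no H
  2 × C: 1 H each → 2
  2 × O: no H
  1 × F: no H
  1 × N: no H
  Total hydrogens = 10.
Molecular formula: C9H10FNO2

C9H10FNO2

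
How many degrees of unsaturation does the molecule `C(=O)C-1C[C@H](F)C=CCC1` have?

Molecular formula from the SMILES: C8H11FO.
DoU = (2C + 2 + N − H − X)/2 = (2·8 + 2 + 0 − 11 − 1)/2 = 6/2 = 3.
(Structurally: 1 ring(s) + 2 π bond(s) = 3.)

3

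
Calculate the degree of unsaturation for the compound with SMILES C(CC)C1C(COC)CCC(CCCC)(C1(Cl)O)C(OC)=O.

Molecular formula from the SMILES: C17H31ClO4.
DoU = (2C + 2 + N − H − X)/2 = (2·17 + 2 + 0 − 31 − 1)/2 = 4/2 = 2.
(Structurally: 1 ring(s) + 1 π bond(s) = 2.)

2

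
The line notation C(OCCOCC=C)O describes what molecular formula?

Heavy atoms from the SMILES: 6 C, 3 O.
Implicit hydrogens by atom environment:
  5 × C: 2 H each → 10
  2 × O: no H
  1 × C: 1 H
  1 × O: 1 H
  Total hydrogens = 12.
Molecular formula: C6H12O3

C6H12O3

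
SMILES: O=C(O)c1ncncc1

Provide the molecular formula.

C5H4N2O2

Heavy atoms from the SMILES: 5 C, 2 N, 2 O.
Implicit hydrogens by atom environment:
  3 × C (aromatic): 1 H each → 3
  2 × N (aromatic): no H
  1 × C (aromatic): no H
  1 × C: no H
  1 × O: 1 H
  1 × O: no H
  Total hydrogens = 4.
Molecular formula: C5H4N2O2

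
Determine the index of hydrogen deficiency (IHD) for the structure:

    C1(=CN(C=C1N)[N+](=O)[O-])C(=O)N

5

Molecular formula from the SMILES: C5H6N4O3.
DoU = (2C + 2 + N − H − X)/2 = (2·5 + 2 + 4 − 6 − 0)/2 = 10/2 = 5.
(Structurally: 1 ring(s) + 4 π bond(s) = 5.)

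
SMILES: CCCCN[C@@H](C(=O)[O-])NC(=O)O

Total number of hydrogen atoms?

13

Hydrogens are implicit in SMILES; fill each atom to its normal valence:
  3 × C: 2 H each → 6
  2 × C: no H
  2 × N: 1 H each → 2
  2 × O: no H
  1 × C: 3 H
  1 × C: 1 H
  1 × O: 1 H
  1 × O (charge -1): no H
  Total hydrogens = 13.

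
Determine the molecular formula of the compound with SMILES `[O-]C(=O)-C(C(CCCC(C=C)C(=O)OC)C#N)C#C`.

Heavy atoms from the SMILES: 14 C, 1 N, 4 O.
Implicit hydrogens by atom environment:
  5 × C: 1 H each → 5
  4 × C: 2 H each → 8
  4 × C: no H
  3 × O: no H
  1 × C: 3 H
  1 × N: no H
  1 × O (charge -1): no H
  Total hydrogens = 16.
Net charge -1.
Molecular formula: C14H16NO4-

C14H16NO4-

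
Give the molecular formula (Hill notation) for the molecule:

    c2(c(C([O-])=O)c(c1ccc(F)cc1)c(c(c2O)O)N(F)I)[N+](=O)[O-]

Heavy atoms from the SMILES: 13 C, 2 F, 1 I, 2 N, 6 O.
Implicit hydrogens by atom environment:
  8 × C (aromatic): no H
  4 × C (aromatic): 1 H each → 4
  2 × F: no H
  2 × O: 1 H each → 2
  2 × O: no H
  2 × O (charge -1): no H
  1 × C: no H
  1 × I: no H
  1 × N: no H
  1 × N (charge +1): no H
  Total hydrogens = 6.
Net charge -1.
Molecular formula: C13H6F2IN2O6-

C13H6F2IN2O6-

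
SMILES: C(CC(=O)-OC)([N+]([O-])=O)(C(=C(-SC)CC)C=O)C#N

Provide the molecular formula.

C11H14N2O5S

Heavy atoms from the SMILES: 11 C, 2 N, 5 O, 1 S.
Implicit hydrogens by atom environment:
  5 × C: no H
  4 × O: no H
  3 × C: 3 H each → 9
  2 × C: 2 H each → 4
  1 × C: 1 H
  1 × N (charge +1): no H
  1 × N: no H
  1 × O (charge -1): no H
  1 × S: no H
  Total hydrogens = 14.
Molecular formula: C11H14N2O5S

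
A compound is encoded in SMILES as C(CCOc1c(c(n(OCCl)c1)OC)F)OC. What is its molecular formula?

C10H15ClFNO4

Heavy atoms from the SMILES: 10 C, 1 Cl, 1 F, 1 N, 4 O.
Implicit hydrogens by atom environment:
  4 × C: 2 H each → 8
  4 × O: no H
  3 × C (aromatic): no H
  2 × C: 3 H each → 6
  1 × C (aromatic): 1 H
  1 × Cl: no H
  1 × F: no H
  1 × N (aromatic): no H
  Total hydrogens = 15.
Molecular formula: C10H15ClFNO4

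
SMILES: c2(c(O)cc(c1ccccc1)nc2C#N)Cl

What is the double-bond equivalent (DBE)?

10

Molecular formula from the SMILES: C12H7ClN2O.
DoU = (2C + 2 + N − H − X)/2 = (2·12 + 2 + 2 − 7 − 1)/2 = 20/2 = 10.
(Structurally: 2 ring(s) + 8 π bond(s) = 10.)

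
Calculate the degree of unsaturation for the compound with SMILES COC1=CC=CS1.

3

Molecular formula from the SMILES: C5H6OS.
DoU = (2C + 2 + N − H − X)/2 = (2·5 + 2 + 0 − 6 − 0)/2 = 6/2 = 3.
(Structurally: 1 ring(s) + 2 π bond(s) = 3.)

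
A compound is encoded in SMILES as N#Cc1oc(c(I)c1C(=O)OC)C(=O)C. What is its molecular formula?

C9H6INO4

Heavy atoms from the SMILES: 9 C, 1 I, 1 N, 4 O.
Implicit hydrogens by atom environment:
  4 × C (aromatic): no H
  3 × C: no H
  3 × O: no H
  2 × C: 3 H each → 6
  1 × I: no H
  1 × N: no H
  1 × O (aromatic): no H
  Total hydrogens = 6.
Molecular formula: C9H6INO4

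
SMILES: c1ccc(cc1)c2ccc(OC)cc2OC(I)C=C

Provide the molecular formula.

Heavy atoms from the SMILES: 16 C, 1 I, 2 O.
Implicit hydrogens by atom environment:
  8 × C (aromatic): 1 H each → 8
  4 × C (aromatic): no H
  2 × C: 1 H each → 2
  2 × O: no H
  1 × C: 3 H
  1 × C: 2 H
  1 × I: no H
  Total hydrogens = 15.
Molecular formula: C16H15IO2

C16H15IO2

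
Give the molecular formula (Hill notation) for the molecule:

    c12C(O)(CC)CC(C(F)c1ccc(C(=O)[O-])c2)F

C13H13F2O3-

Heavy atoms from the SMILES: 13 C, 2 F, 3 O.
Implicit hydrogens by atom environment:
  3 × C (aromatic): 1 H each → 3
  3 × C (aromatic): no H
  2 × C: 2 H each → 4
  2 × C: 1 H each → 2
  2 × C: no H
  2 × F: no H
  1 × C: 3 H
  1 × O: 1 H
  1 × O: no H
  1 × O (charge -1): no H
  Total hydrogens = 13.
Net charge -1.
Molecular formula: C13H13F2O3-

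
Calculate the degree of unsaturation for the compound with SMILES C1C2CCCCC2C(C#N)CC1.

4

Molecular formula from the SMILES: C11H17N.
DoU = (2C + 2 + N − H − X)/2 = (2·11 + 2 + 1 − 17 − 0)/2 = 8/2 = 4.
(Structurally: 2 ring(s) + 2 π bond(s) = 4.)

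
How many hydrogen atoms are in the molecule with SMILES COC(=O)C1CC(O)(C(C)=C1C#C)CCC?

18

Hydrogens are implicit in SMILES; fill each atom to its normal valence:
  5 × C: no H
  3 × C: 3 H each → 9
  3 × C: 2 H each → 6
  2 × C: 1 H each → 2
  2 × O: no H
  1 × O: 1 H
  Total hydrogens = 18.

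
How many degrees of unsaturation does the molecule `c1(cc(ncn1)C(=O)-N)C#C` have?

7

Molecular formula from the SMILES: C7H5N3O.
DoU = (2C + 2 + N − H − X)/2 = (2·7 + 2 + 3 − 5 − 0)/2 = 14/2 = 7.
(Structurally: 1 ring(s) + 6 π bond(s) = 7.)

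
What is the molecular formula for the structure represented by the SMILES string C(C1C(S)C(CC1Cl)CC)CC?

Heavy atoms from the SMILES: 10 C, 1 Cl, 1 S.
Implicit hydrogens by atom environment:
  4 × C: 2 H each → 8
  4 × C: 1 H each → 4
  2 × C: 3 H each → 6
  1 × Cl: no H
  1 × S: 1 H
  Total hydrogens = 19.
Molecular formula: C10H19ClS

C10H19ClS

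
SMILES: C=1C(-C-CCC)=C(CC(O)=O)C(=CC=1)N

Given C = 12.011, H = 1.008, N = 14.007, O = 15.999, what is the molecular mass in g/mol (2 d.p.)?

207.27

Molecular formula: C12H17NO2.
M = 12×12.011 + 17×1.008 + 1×14.007 + 2×15.999 = 207.27 g/mol.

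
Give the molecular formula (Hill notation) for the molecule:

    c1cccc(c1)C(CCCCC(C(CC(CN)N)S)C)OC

C18H32N2OS

Heavy atoms from the SMILES: 18 C, 2 N, 1 O, 1 S.
Implicit hydrogens by atom environment:
  6 × C: 2 H each → 12
  5 × C (aromatic): 1 H each → 5
  4 × C: 1 H each → 4
  2 × C: 3 H each → 6
  2 × N: 2 H each → 4
  1 × C (aromatic): no H
  1 × O: no H
  1 × S: 1 H
  Total hydrogens = 32.
Molecular formula: C18H32N2OS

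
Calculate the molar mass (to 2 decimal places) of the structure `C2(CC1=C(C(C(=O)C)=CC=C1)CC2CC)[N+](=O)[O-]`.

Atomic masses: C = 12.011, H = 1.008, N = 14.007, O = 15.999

Molecular formula: C14H17NO3.
M = 14×12.011 + 17×1.008 + 1×14.007 + 3×15.999 = 247.29 g/mol.

247.29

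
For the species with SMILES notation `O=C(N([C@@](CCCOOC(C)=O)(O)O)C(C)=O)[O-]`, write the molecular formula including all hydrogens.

Heavy atoms from the SMILES: 9 C, 1 N, 8 O.
Implicit hydrogens by atom environment:
  5 × O: no H
  4 × C: no H
  3 × C: 2 H each → 6
  2 × C: 3 H each → 6
  2 × O: 1 H each → 2
  1 × N: no H
  1 × O (charge -1): no H
  Total hydrogens = 14.
Net charge -1.
Molecular formula: C9H14NO8-

C9H14NO8-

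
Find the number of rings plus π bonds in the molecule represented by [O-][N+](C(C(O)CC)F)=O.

Molecular formula from the SMILES: C4H8FNO3.
DoU = (2C + 2 + N − H − X)/2 = (2·4 + 2 + 1 − 8 − 1)/2 = 2/2 = 1.
(Structurally: 0 ring(s) + 1 π bond(s) = 1.)

1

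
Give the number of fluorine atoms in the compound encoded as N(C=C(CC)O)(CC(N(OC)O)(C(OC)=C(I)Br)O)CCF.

1

The symbol for fluorine appears 1 time in the SMILES.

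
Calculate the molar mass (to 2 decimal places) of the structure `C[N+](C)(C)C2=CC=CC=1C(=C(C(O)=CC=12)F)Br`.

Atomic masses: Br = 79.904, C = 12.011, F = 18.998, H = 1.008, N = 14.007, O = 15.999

Molecular formula: C13H14BrFNO+.
M = 1×79.904 + 13×12.011 + 1×18.998 + 14×1.008 + 1×14.007 + 1×15.999 = 299.16 g/mol.

299.16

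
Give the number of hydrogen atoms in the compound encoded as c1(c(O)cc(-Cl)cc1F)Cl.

Hydrogens are implicit in SMILES; fill each atom to its normal valence:
  4 × C (aromatic): no H
  2 × C (aromatic): 1 H each → 2
  2 × Cl: no H
  1 × F: no H
  1 × O: 1 H
  Total hydrogens = 3.

3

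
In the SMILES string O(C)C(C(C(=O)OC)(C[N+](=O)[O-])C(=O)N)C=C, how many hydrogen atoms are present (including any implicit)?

Hydrogens are implicit in SMILES; fill each atom to its normal valence:
  5 × O: no H
  3 × C: no H
  2 × C: 3 H each → 6
  2 × C: 2 H each → 4
  2 × C: 1 H each → 2
  1 × N: 2 H
  1 × N (charge +1): no H
  1 × O (charge -1): no H
  Total hydrogens = 14.

14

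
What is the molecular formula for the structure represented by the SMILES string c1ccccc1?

Heavy atoms from the SMILES: 6 C.
Implicit hydrogens by atom environment:
  6 × C (aromatic): 1 H each → 6
  Total hydrogens = 6.
Molecular formula: C6H6

C6H6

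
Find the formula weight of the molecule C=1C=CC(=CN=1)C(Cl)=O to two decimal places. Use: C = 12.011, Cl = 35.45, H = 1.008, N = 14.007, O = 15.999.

141.55

Molecular formula: C6H4ClNO.
M = 6×12.011 + 1×35.45 + 4×1.008 + 1×14.007 + 1×15.999 = 141.55 g/mol.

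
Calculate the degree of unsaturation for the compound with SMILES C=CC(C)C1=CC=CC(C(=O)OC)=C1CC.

Molecular formula from the SMILES: C14H18O2.
DoU = (2C + 2 + N − H − X)/2 = (2·14 + 2 + 0 − 18 − 0)/2 = 12/2 = 6.
(Structurally: 1 ring(s) + 5 π bond(s) = 6.)

6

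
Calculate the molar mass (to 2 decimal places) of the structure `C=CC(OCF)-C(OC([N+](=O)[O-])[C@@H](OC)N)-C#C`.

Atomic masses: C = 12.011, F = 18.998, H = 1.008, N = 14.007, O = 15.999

Molecular formula: C10H15FN2O5.
M = 10×12.011 + 1×18.998 + 15×1.008 + 2×14.007 + 5×15.999 = 262.24 g/mol.

262.24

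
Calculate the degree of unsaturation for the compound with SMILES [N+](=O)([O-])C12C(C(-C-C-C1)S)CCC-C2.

3

Molecular formula from the SMILES: C10H17NO2S.
DoU = (2C + 2 + N − H − X)/2 = (2·10 + 2 + 1 − 17 − 0)/2 = 6/2 = 3.
(Structurally: 2 ring(s) + 1 π bond(s) = 3.)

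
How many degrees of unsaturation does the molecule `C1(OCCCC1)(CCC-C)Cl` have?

Molecular formula from the SMILES: C9H17ClO.
DoU = (2C + 2 + N − H − X)/2 = (2·9 + 2 + 0 − 17 − 1)/2 = 2/2 = 1.
(Structurally: 1 ring(s) + 0 π bond(s) = 1.)

1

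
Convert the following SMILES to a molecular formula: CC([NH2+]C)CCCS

Heavy atoms from the SMILES: 6 C, 1 N, 1 S.
Implicit hydrogens by atom environment:
  3 × C: 2 H each → 6
  2 × C: 3 H each → 6
  1 × C: 1 H
  1 × N (charge +1): 2 H
  1 × S: 1 H
  Total hydrogens = 16.
Net charge +1.
Molecular formula: C6H16NS+

C6H16NS+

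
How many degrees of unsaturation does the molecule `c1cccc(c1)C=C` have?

5

Molecular formula from the SMILES: C8H8.
DoU = (2C + 2 + N − H − X)/2 = (2·8 + 2 + 0 − 8 − 0)/2 = 10/2 = 5.
(Structurally: 1 ring(s) + 4 π bond(s) = 5.)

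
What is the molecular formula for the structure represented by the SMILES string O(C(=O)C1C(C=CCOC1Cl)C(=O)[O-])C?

C9H10ClO5-

Heavy atoms from the SMILES: 9 C, 1 Cl, 5 O.
Implicit hydrogens by atom environment:
  5 × C: 1 H each → 5
  4 × O: no H
  2 × C: no H
  1 × C: 3 H
  1 × C: 2 H
  1 × Cl: no H
  1 × O (charge -1): no H
  Total hydrogens = 10.
Net charge -1.
Molecular formula: C9H10ClO5-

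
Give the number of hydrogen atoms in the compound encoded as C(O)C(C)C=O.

8

Hydrogens are implicit in SMILES; fill each atom to its normal valence:
  2 × C: 1 H each → 2
  1 × C: 3 H
  1 × C: 2 H
  1 × O: 1 H
  1 × O: no H
  Total hydrogens = 8.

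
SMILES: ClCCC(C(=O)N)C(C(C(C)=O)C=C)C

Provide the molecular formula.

C11H18ClNO2

Heavy atoms from the SMILES: 11 C, 1 Cl, 1 N, 2 O.
Implicit hydrogens by atom environment:
  4 × C: 1 H each → 4
  3 × C: 2 H each → 6
  2 × C: 3 H each → 6
  2 × C: no H
  2 × O: no H
  1 × Cl: no H
  1 × N: 2 H
  Total hydrogens = 18.
Molecular formula: C11H18ClNO2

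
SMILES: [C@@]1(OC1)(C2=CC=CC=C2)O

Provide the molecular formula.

Heavy atoms from the SMILES: 8 C, 2 O.
Implicit hydrogens by atom environment:
  5 × C (aromatic): 1 H each → 5
  1 × C: 2 H
  1 × C: no H
  1 × C (aromatic): no H
  1 × O: 1 H
  1 × O: no H
  Total hydrogens = 8.
Molecular formula: C8H8O2

C8H8O2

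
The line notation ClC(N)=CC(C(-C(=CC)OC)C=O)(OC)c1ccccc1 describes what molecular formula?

C16H20ClNO3

Heavy atoms from the SMILES: 16 C, 1 Cl, 1 N, 3 O.
Implicit hydrogens by atom environment:
  5 × C (aromatic): 1 H each → 5
  4 × C: 1 H each → 4
  3 × C: 3 H each → 9
  3 × C: no H
  3 × O: no H
  1 × C (aromatic): no H
  1 × Cl: no H
  1 × N: 2 H
  Total hydrogens = 20.
Molecular formula: C16H20ClNO3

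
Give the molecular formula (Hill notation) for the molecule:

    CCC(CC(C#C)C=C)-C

Heavy atoms from the SMILES: 10 C.
Implicit hydrogens by atom environment:
  4 × C: 1 H each → 4
  3 × C: 2 H each → 6
  2 × C: 3 H each → 6
  1 × C: no H
  Total hydrogens = 16.
Molecular formula: C10H16

C10H16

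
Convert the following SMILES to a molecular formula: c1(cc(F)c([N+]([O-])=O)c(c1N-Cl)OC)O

C7H6ClFN2O4

Heavy atoms from the SMILES: 7 C, 1 Cl, 1 F, 2 N, 4 O.
Implicit hydrogens by atom environment:
  5 × C (aromatic): no H
  2 × O: no H
  1 × C: 3 H
  1 × C (aromatic): 1 H
  1 × Cl: no H
  1 × F: no H
  1 × N: 1 H
  1 × N (charge +1): no H
  1 × O: 1 H
  1 × O (charge -1): no H
  Total hydrogens = 6.
Molecular formula: C7H6ClFN2O4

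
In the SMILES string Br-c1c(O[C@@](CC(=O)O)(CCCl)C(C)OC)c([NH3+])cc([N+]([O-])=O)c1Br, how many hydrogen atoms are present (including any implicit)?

18

Hydrogens are implicit in SMILES; fill each atom to its normal valence:
  5 × C (aromatic): no H
  4 × O: no H
  3 × C: 2 H each → 6
  2 × Br: no H
  2 × C: 3 H each → 6
  2 × C: no H
  1 × C (aromatic): 1 H
  1 × C: 1 H
  1 × Cl: no H
  1 × N (charge +1): 3 H
  1 × N (charge +1): no H
  1 × O: 1 H
  1 × O (charge -1): no H
  Total hydrogens = 18.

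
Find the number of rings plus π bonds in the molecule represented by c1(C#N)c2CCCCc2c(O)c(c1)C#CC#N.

11

Molecular formula from the SMILES: C14H10N2O.
DoU = (2C + 2 + N − H − X)/2 = (2·14 + 2 + 2 − 10 − 0)/2 = 22/2 = 11.
(Structurally: 2 ring(s) + 9 π bond(s) = 11.)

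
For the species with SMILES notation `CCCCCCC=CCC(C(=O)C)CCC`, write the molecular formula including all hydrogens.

C15H28O

Heavy atoms from the SMILES: 15 C, 1 O.
Implicit hydrogens by atom environment:
  8 × C: 2 H each → 16
  3 × C: 3 H each → 9
  3 × C: 1 H each → 3
  1 × C: no H
  1 × O: no H
  Total hydrogens = 28.
Molecular formula: C15H28O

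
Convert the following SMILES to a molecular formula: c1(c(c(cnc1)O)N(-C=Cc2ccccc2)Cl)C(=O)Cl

C14H10Cl2N2O2

Heavy atoms from the SMILES: 14 C, 2 Cl, 2 N, 2 O.
Implicit hydrogens by atom environment:
  7 × C (aromatic): 1 H each → 7
  4 × C (aromatic): no H
  2 × C: 1 H each → 2
  2 × Cl: no H
  1 × C: no H
  1 × N (aromatic): no H
  1 × N: no H
  1 × O: 1 H
  1 × O: no H
  Total hydrogens = 10.
Molecular formula: C14H10Cl2N2O2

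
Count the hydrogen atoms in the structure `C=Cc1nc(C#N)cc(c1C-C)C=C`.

Hydrogens are implicit in SMILES; fill each atom to its normal valence:
  4 × C (aromatic): no H
  3 × C: 2 H each → 6
  2 × C: 1 H each → 2
  1 × C: 3 H
  1 × C (aromatic): 1 H
  1 × C: no H
  1 × N (aromatic): no H
  1 × N: no H
  Total hydrogens = 12.

12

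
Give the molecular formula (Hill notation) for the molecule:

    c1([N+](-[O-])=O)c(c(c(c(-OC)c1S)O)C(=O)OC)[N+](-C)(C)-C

C12H17N2O6S+

Heavy atoms from the SMILES: 12 C, 2 N, 6 O, 1 S.
Implicit hydrogens by atom environment:
  6 × C (aromatic): no H
  5 × C: 3 H each → 15
  4 × O: no H
  2 × N (charge +1): no H
  1 × C: no H
  1 × O: 1 H
  1 × O (charge -1): no H
  1 × S: 1 H
  Total hydrogens = 17.
Net charge +1.
Molecular formula: C12H17N2O6S+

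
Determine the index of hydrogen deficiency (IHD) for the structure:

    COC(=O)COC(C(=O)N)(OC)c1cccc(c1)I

Molecular formula from the SMILES: C12H14INO5.
DoU = (2C + 2 + N − H − X)/2 = (2·12 + 2 + 1 − 14 − 1)/2 = 12/2 = 6.
(Structurally: 1 ring(s) + 5 π bond(s) = 6.)

6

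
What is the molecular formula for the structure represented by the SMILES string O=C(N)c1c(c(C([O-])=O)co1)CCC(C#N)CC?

Heavy atoms from the SMILES: 12 C, 2 N, 4 O.
Implicit hydrogens by atom environment:
  3 × C: 2 H each → 6
  3 × C (aromatic): no H
  3 × C: no H
  2 × O: no H
  1 × C: 3 H
  1 × C (aromatic): 1 H
  1 × C: 1 H
  1 × N: 2 H
  1 × N: no H
  1 × O (aromatic): no H
  1 × O (charge -1): no H
  Total hydrogens = 13.
Net charge -1.
Molecular formula: C12H13N2O4-

C12H13N2O4-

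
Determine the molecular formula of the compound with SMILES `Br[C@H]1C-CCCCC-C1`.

C8H15Br

Heavy atoms from the SMILES: 1 Br, 8 C.
Implicit hydrogens by atom environment:
  7 × C: 2 H each → 14
  1 × Br: no H
  1 × C: 1 H
  Total hydrogens = 15.
Molecular formula: C8H15Br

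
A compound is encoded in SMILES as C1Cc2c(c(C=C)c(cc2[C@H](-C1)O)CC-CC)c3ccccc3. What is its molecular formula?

Heavy atoms from the SMILES: 22 C, 1 O.
Implicit hydrogens by atom environment:
  7 × C: 2 H each → 14
  6 × C (aromatic): 1 H each → 6
  6 × C (aromatic): no H
  2 × C: 1 H each → 2
  1 × C: 3 H
  1 × O: 1 H
  Total hydrogens = 26.
Molecular formula: C22H26O

C22H26O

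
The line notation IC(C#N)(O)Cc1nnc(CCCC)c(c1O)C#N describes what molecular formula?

Heavy atoms from the SMILES: 12 C, 1 I, 4 N, 2 O.
Implicit hydrogens by atom environment:
  4 × C: 2 H each → 8
  4 × C (aromatic): no H
  3 × C: no H
  2 × N (aromatic): no H
  2 × N: no H
  2 × O: 1 H each → 2
  1 × C: 3 H
  1 × I: no H
  Total hydrogens = 13.
Molecular formula: C12H13IN4O2

C12H13IN4O2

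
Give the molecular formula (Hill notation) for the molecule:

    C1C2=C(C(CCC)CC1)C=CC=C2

Heavy atoms from the SMILES: 13 C.
Implicit hydrogens by atom environment:
  5 × C: 2 H each → 10
  4 × C (aromatic): 1 H each → 4
  2 × C (aromatic): no H
  1 × C: 3 H
  1 × C: 1 H
  Total hydrogens = 18.
Molecular formula: C13H18

C13H18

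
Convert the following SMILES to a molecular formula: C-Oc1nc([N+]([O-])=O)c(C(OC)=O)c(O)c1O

Heavy atoms from the SMILES: 8 C, 2 N, 7 O.
Implicit hydrogens by atom environment:
  5 × C (aromatic): no H
  4 × O: no H
  2 × C: 3 H each → 6
  2 × O: 1 H each → 2
  1 × C: no H
  1 × N (aromatic): no H
  1 × N (charge +1): no H
  1 × O (charge -1): no H
  Total hydrogens = 8.
Molecular formula: C8H8N2O7

C8H8N2O7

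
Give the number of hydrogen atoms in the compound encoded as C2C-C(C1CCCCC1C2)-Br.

17

Hydrogens are implicit in SMILES; fill each atom to its normal valence:
  7 × C: 2 H each → 14
  3 × C: 1 H each → 3
  1 × Br: no H
  Total hydrogens = 17.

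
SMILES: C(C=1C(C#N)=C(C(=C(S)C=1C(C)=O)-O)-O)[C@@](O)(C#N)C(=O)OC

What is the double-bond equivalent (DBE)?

10

Molecular formula from the SMILES: C14H12N2O6S.
DoU = (2C + 2 + N − H − X)/2 = (2·14 + 2 + 2 − 12 − 0)/2 = 20/2 = 10.
(Structurally: 1 ring(s) + 9 π bond(s) = 10.)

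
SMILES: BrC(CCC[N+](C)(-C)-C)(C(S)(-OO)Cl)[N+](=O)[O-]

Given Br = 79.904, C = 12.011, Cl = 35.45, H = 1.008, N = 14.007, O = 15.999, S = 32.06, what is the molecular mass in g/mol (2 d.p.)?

Molecular formula: C8H17BrClN2O4S+.
M = 1×79.904 + 8×12.011 + 1×35.45 + 17×1.008 + 2×14.007 + 4×15.999 + 1×32.06 = 352.65 g/mol.

352.65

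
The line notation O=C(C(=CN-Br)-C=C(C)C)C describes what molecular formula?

Heavy atoms from the SMILES: 1 Br, 8 C, 1 N, 1 O.
Implicit hydrogens by atom environment:
  3 × C: 3 H each → 9
  3 × C: no H
  2 × C: 1 H each → 2
  1 × Br: no H
  1 × N: 1 H
  1 × O: no H
  Total hydrogens = 12.
Molecular formula: C8H12BrNO

C8H12BrNO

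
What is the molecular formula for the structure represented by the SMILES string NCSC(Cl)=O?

C2H4ClNOS

Heavy atoms from the SMILES: 2 C, 1 Cl, 1 N, 1 O, 1 S.
Implicit hydrogens by atom environment:
  1 × C: 2 H
  1 × C: no H
  1 × Cl: no H
  1 × N: 2 H
  1 × O: no H
  1 × S: no H
  Total hydrogens = 4.
Molecular formula: C2H4ClNOS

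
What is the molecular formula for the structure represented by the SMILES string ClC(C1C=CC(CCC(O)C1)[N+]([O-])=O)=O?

Heavy atoms from the SMILES: 9 C, 1 Cl, 1 N, 4 O.
Implicit hydrogens by atom environment:
  5 × C: 1 H each → 5
  3 × C: 2 H each → 6
  2 × O: no H
  1 × C: no H
  1 × Cl: no H
  1 × N (charge +1): no H
  1 × O: 1 H
  1 × O (charge -1): no H
  Total hydrogens = 12.
Molecular formula: C9H12ClNO4

C9H12ClNO4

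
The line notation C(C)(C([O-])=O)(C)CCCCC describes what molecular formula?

Heavy atoms from the SMILES: 9 C, 2 O.
Implicit hydrogens by atom environment:
  4 × C: 2 H each → 8
  3 × C: 3 H each → 9
  2 × C: no H
  1 × O: no H
  1 × O (charge -1): no H
  Total hydrogens = 17.
Net charge -1.
Molecular formula: C9H17O2-

C9H17O2-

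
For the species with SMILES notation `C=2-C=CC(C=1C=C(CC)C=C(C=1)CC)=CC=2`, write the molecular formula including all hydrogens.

Heavy atoms from the SMILES: 16 C.
Implicit hydrogens by atom environment:
  8 × C (aromatic): 1 H each → 8
  4 × C (aromatic): no H
  2 × C: 3 H each → 6
  2 × C: 2 H each → 4
  Total hydrogens = 18.
Molecular formula: C16H18

C16H18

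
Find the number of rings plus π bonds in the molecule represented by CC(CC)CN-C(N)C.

Molecular formula from the SMILES: C7H18N2.
DoU = (2C + 2 + N − H − X)/2 = (2·7 + 2 + 2 − 18 − 0)/2 = 0/2 = 0.
(Structurally: 0 ring(s) + 0 π bond(s) = 0.)

0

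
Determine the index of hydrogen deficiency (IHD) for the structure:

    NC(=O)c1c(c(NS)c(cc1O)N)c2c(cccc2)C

9

Molecular formula from the SMILES: C14H15N3O2S.
DoU = (2C + 2 + N − H − X)/2 = (2·14 + 2 + 3 − 15 − 0)/2 = 18/2 = 9.
(Structurally: 2 ring(s) + 7 π bond(s) = 9.)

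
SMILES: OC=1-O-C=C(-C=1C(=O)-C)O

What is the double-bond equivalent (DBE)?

4

Molecular formula from the SMILES: C6H6O4.
DoU = (2C + 2 + N − H − X)/2 = (2·6 + 2 + 0 − 6 − 0)/2 = 8/2 = 4.
(Structurally: 1 ring(s) + 3 π bond(s) = 4.)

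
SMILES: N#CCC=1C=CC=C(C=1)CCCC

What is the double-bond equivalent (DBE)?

Molecular formula from the SMILES: C12H15N.
DoU = (2C + 2 + N − H − X)/2 = (2·12 + 2 + 1 − 15 − 0)/2 = 12/2 = 6.
(Structurally: 1 ring(s) + 5 π bond(s) = 6.)

6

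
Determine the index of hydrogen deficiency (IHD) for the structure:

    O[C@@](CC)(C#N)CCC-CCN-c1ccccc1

Molecular formula from the SMILES: C15H22N2O.
DoU = (2C + 2 + N − H − X)/2 = (2·15 + 2 + 2 − 22 − 0)/2 = 12/2 = 6.
(Structurally: 1 ring(s) + 5 π bond(s) = 6.)

6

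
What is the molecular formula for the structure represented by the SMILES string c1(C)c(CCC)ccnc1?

C9H13N

Heavy atoms from the SMILES: 9 C, 1 N.
Implicit hydrogens by atom environment:
  3 × C (aromatic): 1 H each → 3
  2 × C: 3 H each → 6
  2 × C: 2 H each → 4
  2 × C (aromatic): no H
  1 × N (aromatic): no H
  Total hydrogens = 13.
Molecular formula: C9H13N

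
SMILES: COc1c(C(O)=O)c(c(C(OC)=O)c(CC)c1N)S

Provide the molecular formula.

C12H15NO5S

Heavy atoms from the SMILES: 12 C, 1 N, 5 O, 1 S.
Implicit hydrogens by atom environment:
  6 × C (aromatic): no H
  4 × O: no H
  3 × C: 3 H each → 9
  2 × C: no H
  1 × C: 2 H
  1 × N: 2 H
  1 × O: 1 H
  1 × S: 1 H
  Total hydrogens = 15.
Molecular formula: C12H15NO5S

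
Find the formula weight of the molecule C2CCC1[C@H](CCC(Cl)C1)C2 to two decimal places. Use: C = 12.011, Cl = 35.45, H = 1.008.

172.70

Molecular formula: C10H17Cl.
M = 10×12.011 + 1×35.45 + 17×1.008 = 172.70 g/mol.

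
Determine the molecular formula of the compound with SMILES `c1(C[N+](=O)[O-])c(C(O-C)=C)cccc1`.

C10H11NO3

Heavy atoms from the SMILES: 10 C, 1 N, 3 O.
Implicit hydrogens by atom environment:
  4 × C (aromatic): 1 H each → 4
  2 × C: 2 H each → 4
  2 × C (aromatic): no H
  2 × O: no H
  1 × C: 3 H
  1 × C: no H
  1 × N (charge +1): no H
  1 × O (charge -1): no H
  Total hydrogens = 11.
Molecular formula: C10H11NO3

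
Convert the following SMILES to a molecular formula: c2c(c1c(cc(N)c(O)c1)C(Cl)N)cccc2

Heavy atoms from the SMILES: 13 C, 1 Cl, 2 N, 1 O.
Implicit hydrogens by atom environment:
  7 × C (aromatic): 1 H each → 7
  5 × C (aromatic): no H
  2 × N: 2 H each → 4
  1 × C: 1 H
  1 × Cl: no H
  1 × O: 1 H
  Total hydrogens = 13.
Molecular formula: C13H13ClN2O

C13H13ClN2O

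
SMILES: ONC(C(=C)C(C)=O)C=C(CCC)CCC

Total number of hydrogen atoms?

23

Hydrogens are implicit in SMILES; fill each atom to its normal valence:
  5 × C: 2 H each → 10
  3 × C: 3 H each → 9
  3 × C: no H
  2 × C: 1 H each → 2
  1 × N: 1 H
  1 × O: 1 H
  1 × O: no H
  Total hydrogens = 23.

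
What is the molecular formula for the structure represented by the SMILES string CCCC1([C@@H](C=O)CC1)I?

Heavy atoms from the SMILES: 8 C, 1 I, 1 O.
Implicit hydrogens by atom environment:
  4 × C: 2 H each → 8
  2 × C: 1 H each → 2
  1 × C: 3 H
  1 × C: no H
  1 × I: no H
  1 × O: no H
  Total hydrogens = 13.
Molecular formula: C8H13IO

C8H13IO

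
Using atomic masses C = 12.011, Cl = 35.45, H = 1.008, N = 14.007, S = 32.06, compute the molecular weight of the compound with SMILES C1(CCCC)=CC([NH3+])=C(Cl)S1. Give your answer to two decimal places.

Molecular formula: C8H13ClNS+.
M = 8×12.011 + 1×35.45 + 13×1.008 + 1×14.007 + 1×32.06 = 190.71 g/mol.

190.71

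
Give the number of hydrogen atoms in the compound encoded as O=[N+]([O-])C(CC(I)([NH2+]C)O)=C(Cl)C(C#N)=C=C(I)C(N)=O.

10

Hydrogens are implicit in SMILES; fill each atom to its normal valence:
  8 × C: no H
  2 × I: no H
  2 × O: no H
  1 × C: 3 H
  1 × C: 2 H
  1 × Cl: no H
  1 × N: 2 H
  1 × N (charge +1): 2 H
  1 × N: no H
  1 × N (charge +1): no H
  1 × O: 1 H
  1 × O (charge -1): no H
  Total hydrogens = 10.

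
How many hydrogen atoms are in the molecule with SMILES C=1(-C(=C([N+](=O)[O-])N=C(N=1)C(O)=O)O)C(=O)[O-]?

Hydrogens are implicit in SMILES; fill each atom to its normal valence:
  4 × C (aromatic): no H
  3 × O: no H
  2 × C: no H
  2 × N (aromatic): no H
  2 × O: 1 H each → 2
  2 × O (charge -1): no H
  1 × N (charge +1): no H
  Total hydrogens = 2.

2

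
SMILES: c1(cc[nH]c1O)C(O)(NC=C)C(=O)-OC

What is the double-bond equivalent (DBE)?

5

Molecular formula from the SMILES: C9H12N2O4.
DoU = (2C + 2 + N − H − X)/2 = (2·9 + 2 + 2 − 12 − 0)/2 = 10/2 = 5.
(Structurally: 1 ring(s) + 4 π bond(s) = 5.)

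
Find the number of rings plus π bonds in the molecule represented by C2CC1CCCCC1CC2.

Molecular formula from the SMILES: C10H18.
DoU = (2C + 2 + N − H − X)/2 = (2·10 + 2 + 0 − 18 − 0)/2 = 4/2 = 2.
(Structurally: 2 ring(s) + 0 π bond(s) = 2.)

2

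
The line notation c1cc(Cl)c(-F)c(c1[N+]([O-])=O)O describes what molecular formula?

C6H3ClFNO3

Heavy atoms from the SMILES: 6 C, 1 Cl, 1 F, 1 N, 3 O.
Implicit hydrogens by atom environment:
  4 × C (aromatic): no H
  2 × C (aromatic): 1 H each → 2
  1 × Cl: no H
  1 × F: no H
  1 × N (charge +1): no H
  1 × O: 1 H
  1 × O: no H
  1 × O (charge -1): no H
  Total hydrogens = 3.
Molecular formula: C6H3ClFNO3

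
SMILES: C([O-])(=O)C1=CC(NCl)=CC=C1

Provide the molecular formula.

Heavy atoms from the SMILES: 7 C, 1 Cl, 1 N, 2 O.
Implicit hydrogens by atom environment:
  4 × C (aromatic): 1 H each → 4
  2 × C (aromatic): no H
  1 × C: no H
  1 × Cl: no H
  1 × N: 1 H
  1 × O: no H
  1 × O (charge -1): no H
  Total hydrogens = 5.
Net charge -1.
Molecular formula: C7H5ClNO2-

C7H5ClNO2-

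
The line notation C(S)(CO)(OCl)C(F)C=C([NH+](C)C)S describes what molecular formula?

Heavy atoms from the SMILES: 7 C, 1 Cl, 1 F, 1 N, 2 O, 2 S.
Implicit hydrogens by atom environment:
  2 × C: 3 H each → 6
  2 × C: 1 H each → 2
  2 × C: no H
  2 × S: 1 H each → 2
  1 × C: 2 H
  1 × Cl: no H
  1 × F: no H
  1 × N (charge +1): 1 H
  1 × O: 1 H
  1 × O: no H
  Total hydrogens = 14.
Net charge +1.
Molecular formula: C7H14ClFNO2S2+

C7H14ClFNO2S2+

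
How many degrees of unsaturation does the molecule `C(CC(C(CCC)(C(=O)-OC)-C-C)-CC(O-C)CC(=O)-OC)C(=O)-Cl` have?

Molecular formula from the SMILES: C18H31ClO6.
DoU = (2C + 2 + N − H − X)/2 = (2·18 + 2 + 0 − 31 − 1)/2 = 6/2 = 3.
(Structurally: 0 ring(s) + 3 π bond(s) = 3.)

3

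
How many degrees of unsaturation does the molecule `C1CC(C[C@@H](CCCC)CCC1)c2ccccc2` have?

Molecular formula from the SMILES: C18H28.
DoU = (2C + 2 + N − H − X)/2 = (2·18 + 2 + 0 − 28 − 0)/2 = 10/2 = 5.
(Structurally: 2 ring(s) + 3 π bond(s) = 5.)

5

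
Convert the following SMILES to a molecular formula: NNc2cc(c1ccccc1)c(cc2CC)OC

Heavy atoms from the SMILES: 15 C, 2 N, 1 O.
Implicit hydrogens by atom environment:
  7 × C (aromatic): 1 H each → 7
  5 × C (aromatic): no H
  2 × C: 3 H each → 6
  1 × C: 2 H
  1 × N: 2 H
  1 × N: 1 H
  1 × O: no H
  Total hydrogens = 18.
Molecular formula: C15H18N2O

C15H18N2O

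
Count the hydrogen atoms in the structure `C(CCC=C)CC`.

Hydrogens are implicit in SMILES; fill each atom to its normal valence:
  5 × C: 2 H each → 10
  1 × C: 3 H
  1 × C: 1 H
  Total hydrogens = 14.

14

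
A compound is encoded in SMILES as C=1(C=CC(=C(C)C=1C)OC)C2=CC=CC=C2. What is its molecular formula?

C15H16O

Heavy atoms from the SMILES: 15 C, 1 O.
Implicit hydrogens by atom environment:
  7 × C (aromatic): 1 H each → 7
  5 × C (aromatic): no H
  3 × C: 3 H each → 9
  1 × O: no H
  Total hydrogens = 16.
Molecular formula: C15H16O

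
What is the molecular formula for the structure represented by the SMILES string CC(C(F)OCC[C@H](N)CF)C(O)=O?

C8H15F2NO3

Heavy atoms from the SMILES: 8 C, 2 F, 1 N, 3 O.
Implicit hydrogens by atom environment:
  3 × C: 2 H each → 6
  3 × C: 1 H each → 3
  2 × F: no H
  2 × O: no H
  1 × C: 3 H
  1 × C: no H
  1 × N: 2 H
  1 × O: 1 H
  Total hydrogens = 15.
Molecular formula: C8H15F2NO3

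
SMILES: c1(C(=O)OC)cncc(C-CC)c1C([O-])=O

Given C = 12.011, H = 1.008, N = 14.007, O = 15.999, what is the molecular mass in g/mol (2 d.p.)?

Molecular formula: C11H12NO4-.
M = 11×12.011 + 12×1.008 + 1×14.007 + 4×15.999 = 222.22 g/mol.

222.22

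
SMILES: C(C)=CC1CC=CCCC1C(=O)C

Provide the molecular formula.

C12H18O

Heavy atoms from the SMILES: 12 C, 1 O.
Implicit hydrogens by atom environment:
  6 × C: 1 H each → 6
  3 × C: 2 H each → 6
  2 × C: 3 H each → 6
  1 × C: no H
  1 × O: no H
  Total hydrogens = 18.
Molecular formula: C12H18O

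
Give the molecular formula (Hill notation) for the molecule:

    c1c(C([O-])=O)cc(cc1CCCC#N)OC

Heavy atoms from the SMILES: 12 C, 1 N, 3 O.
Implicit hydrogens by atom environment:
  3 × C: 2 H each → 6
  3 × C (aromatic): 1 H each → 3
  3 × C (aromatic): no H
  2 × C: no H
  2 × O: no H
  1 × C: 3 H
  1 × N: no H
  1 × O (charge -1): no H
  Total hydrogens = 12.
Net charge -1.
Molecular formula: C12H12NO3-

C12H12NO3-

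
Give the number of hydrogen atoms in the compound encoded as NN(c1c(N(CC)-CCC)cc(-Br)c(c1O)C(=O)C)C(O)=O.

20

Hydrogens are implicit in SMILES; fill each atom to its normal valence:
  5 × C (aromatic): no H
  3 × C: 3 H each → 9
  3 × C: 2 H each → 6
  2 × C: no H
  2 × N: no H
  2 × O: 1 H each → 2
  2 × O: no H
  1 × Br: no H
  1 × C (aromatic): 1 H
  1 × N: 2 H
  Total hydrogens = 20.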